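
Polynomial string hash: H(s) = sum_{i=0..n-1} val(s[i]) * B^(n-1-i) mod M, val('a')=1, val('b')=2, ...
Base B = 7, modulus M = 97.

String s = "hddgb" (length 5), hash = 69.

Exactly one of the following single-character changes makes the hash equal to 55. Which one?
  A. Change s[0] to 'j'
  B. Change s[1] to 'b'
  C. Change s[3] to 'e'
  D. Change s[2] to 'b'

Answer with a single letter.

Option A: s[0]='h'->'j', delta=(10-8)*7^4 mod 97 = 49, hash=69+49 mod 97 = 21
Option B: s[1]='d'->'b', delta=(2-4)*7^3 mod 97 = 90, hash=69+90 mod 97 = 62
Option C: s[3]='g'->'e', delta=(5-7)*7^1 mod 97 = 83, hash=69+83 mod 97 = 55 <-- target
Option D: s[2]='d'->'b', delta=(2-4)*7^2 mod 97 = 96, hash=69+96 mod 97 = 68

Answer: C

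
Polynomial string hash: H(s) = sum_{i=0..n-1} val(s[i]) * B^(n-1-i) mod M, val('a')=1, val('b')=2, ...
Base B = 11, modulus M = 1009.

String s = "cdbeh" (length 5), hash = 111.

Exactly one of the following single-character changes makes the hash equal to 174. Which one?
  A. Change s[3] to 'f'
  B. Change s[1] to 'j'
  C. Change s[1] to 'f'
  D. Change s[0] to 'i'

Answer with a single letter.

Answer: D

Derivation:
Option A: s[3]='e'->'f', delta=(6-5)*11^1 mod 1009 = 11, hash=111+11 mod 1009 = 122
Option B: s[1]='d'->'j', delta=(10-4)*11^3 mod 1009 = 923, hash=111+923 mod 1009 = 25
Option C: s[1]='d'->'f', delta=(6-4)*11^3 mod 1009 = 644, hash=111+644 mod 1009 = 755
Option D: s[0]='c'->'i', delta=(9-3)*11^4 mod 1009 = 63, hash=111+63 mod 1009 = 174 <-- target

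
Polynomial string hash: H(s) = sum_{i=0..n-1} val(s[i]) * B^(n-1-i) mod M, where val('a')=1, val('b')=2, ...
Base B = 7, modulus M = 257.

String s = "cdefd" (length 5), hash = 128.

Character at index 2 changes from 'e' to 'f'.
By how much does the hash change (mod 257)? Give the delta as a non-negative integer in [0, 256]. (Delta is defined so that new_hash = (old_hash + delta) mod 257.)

Answer: 49

Derivation:
Delta formula: (val(new) - val(old)) * B^(n-1-k) mod M
  val('f') - val('e') = 6 - 5 = 1
  B^(n-1-k) = 7^2 mod 257 = 49
  Delta = 1 * 49 mod 257 = 49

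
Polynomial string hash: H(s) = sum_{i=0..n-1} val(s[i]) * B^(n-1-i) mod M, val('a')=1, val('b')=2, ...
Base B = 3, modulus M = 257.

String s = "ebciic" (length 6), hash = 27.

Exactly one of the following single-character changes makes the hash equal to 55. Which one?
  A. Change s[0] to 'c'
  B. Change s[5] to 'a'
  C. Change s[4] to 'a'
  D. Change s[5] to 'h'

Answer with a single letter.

Option A: s[0]='e'->'c', delta=(3-5)*3^5 mod 257 = 28, hash=27+28 mod 257 = 55 <-- target
Option B: s[5]='c'->'a', delta=(1-3)*3^0 mod 257 = 255, hash=27+255 mod 257 = 25
Option C: s[4]='i'->'a', delta=(1-9)*3^1 mod 257 = 233, hash=27+233 mod 257 = 3
Option D: s[5]='c'->'h', delta=(8-3)*3^0 mod 257 = 5, hash=27+5 mod 257 = 32

Answer: A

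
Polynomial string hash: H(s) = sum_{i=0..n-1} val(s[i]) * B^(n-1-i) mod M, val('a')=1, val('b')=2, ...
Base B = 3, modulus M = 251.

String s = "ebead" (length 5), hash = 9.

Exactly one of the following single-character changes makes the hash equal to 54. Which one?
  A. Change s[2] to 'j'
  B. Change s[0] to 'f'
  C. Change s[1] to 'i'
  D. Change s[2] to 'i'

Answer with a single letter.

Answer: A

Derivation:
Option A: s[2]='e'->'j', delta=(10-5)*3^2 mod 251 = 45, hash=9+45 mod 251 = 54 <-- target
Option B: s[0]='e'->'f', delta=(6-5)*3^4 mod 251 = 81, hash=9+81 mod 251 = 90
Option C: s[1]='b'->'i', delta=(9-2)*3^3 mod 251 = 189, hash=9+189 mod 251 = 198
Option D: s[2]='e'->'i', delta=(9-5)*3^2 mod 251 = 36, hash=9+36 mod 251 = 45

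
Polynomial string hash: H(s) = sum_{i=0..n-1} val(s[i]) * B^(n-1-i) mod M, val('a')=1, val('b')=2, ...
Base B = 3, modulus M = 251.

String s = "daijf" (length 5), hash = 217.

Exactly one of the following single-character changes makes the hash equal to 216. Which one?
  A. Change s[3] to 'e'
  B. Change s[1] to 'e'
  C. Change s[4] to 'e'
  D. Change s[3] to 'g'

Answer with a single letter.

Answer: C

Derivation:
Option A: s[3]='j'->'e', delta=(5-10)*3^1 mod 251 = 236, hash=217+236 mod 251 = 202
Option B: s[1]='a'->'e', delta=(5-1)*3^3 mod 251 = 108, hash=217+108 mod 251 = 74
Option C: s[4]='f'->'e', delta=(5-6)*3^0 mod 251 = 250, hash=217+250 mod 251 = 216 <-- target
Option D: s[3]='j'->'g', delta=(7-10)*3^1 mod 251 = 242, hash=217+242 mod 251 = 208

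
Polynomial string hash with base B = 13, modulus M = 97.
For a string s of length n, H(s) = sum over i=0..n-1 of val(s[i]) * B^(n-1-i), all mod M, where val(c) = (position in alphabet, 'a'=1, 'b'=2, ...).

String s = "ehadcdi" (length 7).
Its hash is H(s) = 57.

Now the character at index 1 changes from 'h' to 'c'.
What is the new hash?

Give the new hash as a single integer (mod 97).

val('h') = 8, val('c') = 3
Position k = 1, exponent = n-1-k = 5
B^5 mod M = 13^5 mod 97 = 74
Delta = (3 - 8) * 74 mod 97 = 18
New hash = (57 + 18) mod 97 = 75

Answer: 75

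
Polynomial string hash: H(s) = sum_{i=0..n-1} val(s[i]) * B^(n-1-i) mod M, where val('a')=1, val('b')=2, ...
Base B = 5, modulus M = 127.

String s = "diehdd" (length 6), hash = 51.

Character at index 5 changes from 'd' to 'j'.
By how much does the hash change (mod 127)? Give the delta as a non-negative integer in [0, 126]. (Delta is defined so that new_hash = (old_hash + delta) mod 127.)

Answer: 6

Derivation:
Delta formula: (val(new) - val(old)) * B^(n-1-k) mod M
  val('j') - val('d') = 10 - 4 = 6
  B^(n-1-k) = 5^0 mod 127 = 1
  Delta = 6 * 1 mod 127 = 6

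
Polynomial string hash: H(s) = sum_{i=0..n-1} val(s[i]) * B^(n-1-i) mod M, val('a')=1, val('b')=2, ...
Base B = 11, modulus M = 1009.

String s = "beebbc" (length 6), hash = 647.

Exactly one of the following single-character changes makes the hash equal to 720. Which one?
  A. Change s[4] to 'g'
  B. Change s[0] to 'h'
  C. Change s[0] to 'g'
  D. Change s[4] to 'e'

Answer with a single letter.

Option A: s[4]='b'->'g', delta=(7-2)*11^1 mod 1009 = 55, hash=647+55 mod 1009 = 702
Option B: s[0]='b'->'h', delta=(8-2)*11^5 mod 1009 = 693, hash=647+693 mod 1009 = 331
Option C: s[0]='b'->'g', delta=(7-2)*11^5 mod 1009 = 73, hash=647+73 mod 1009 = 720 <-- target
Option D: s[4]='b'->'e', delta=(5-2)*11^1 mod 1009 = 33, hash=647+33 mod 1009 = 680

Answer: C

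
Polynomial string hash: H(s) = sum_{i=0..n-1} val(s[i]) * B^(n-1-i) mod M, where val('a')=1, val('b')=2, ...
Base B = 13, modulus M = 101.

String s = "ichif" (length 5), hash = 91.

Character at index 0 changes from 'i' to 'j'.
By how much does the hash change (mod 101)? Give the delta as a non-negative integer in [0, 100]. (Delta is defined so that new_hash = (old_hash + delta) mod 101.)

Answer: 79

Derivation:
Delta formula: (val(new) - val(old)) * B^(n-1-k) mod M
  val('j') - val('i') = 10 - 9 = 1
  B^(n-1-k) = 13^4 mod 101 = 79
  Delta = 1 * 79 mod 101 = 79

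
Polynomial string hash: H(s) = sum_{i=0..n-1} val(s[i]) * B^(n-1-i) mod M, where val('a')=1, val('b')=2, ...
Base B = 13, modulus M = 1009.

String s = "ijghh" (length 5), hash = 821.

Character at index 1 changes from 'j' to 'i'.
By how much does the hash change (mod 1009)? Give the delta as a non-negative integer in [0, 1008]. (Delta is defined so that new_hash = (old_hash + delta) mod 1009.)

Delta formula: (val(new) - val(old)) * B^(n-1-k) mod M
  val('i') - val('j') = 9 - 10 = -1
  B^(n-1-k) = 13^3 mod 1009 = 179
  Delta = -1 * 179 mod 1009 = 830

Answer: 830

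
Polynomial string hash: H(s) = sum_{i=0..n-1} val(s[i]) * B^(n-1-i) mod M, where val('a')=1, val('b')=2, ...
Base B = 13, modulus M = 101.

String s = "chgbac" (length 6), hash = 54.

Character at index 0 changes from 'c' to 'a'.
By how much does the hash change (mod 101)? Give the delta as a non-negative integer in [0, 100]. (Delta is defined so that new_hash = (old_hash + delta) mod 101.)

Answer: 67

Derivation:
Delta formula: (val(new) - val(old)) * B^(n-1-k) mod M
  val('a') - val('c') = 1 - 3 = -2
  B^(n-1-k) = 13^5 mod 101 = 17
  Delta = -2 * 17 mod 101 = 67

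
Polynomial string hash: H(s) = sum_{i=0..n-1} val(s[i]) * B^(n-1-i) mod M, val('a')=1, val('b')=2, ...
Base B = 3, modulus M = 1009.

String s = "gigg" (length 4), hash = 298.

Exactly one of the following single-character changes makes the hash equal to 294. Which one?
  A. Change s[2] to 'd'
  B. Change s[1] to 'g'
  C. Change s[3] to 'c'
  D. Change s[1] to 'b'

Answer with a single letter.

Option A: s[2]='g'->'d', delta=(4-7)*3^1 mod 1009 = 1000, hash=298+1000 mod 1009 = 289
Option B: s[1]='i'->'g', delta=(7-9)*3^2 mod 1009 = 991, hash=298+991 mod 1009 = 280
Option C: s[3]='g'->'c', delta=(3-7)*3^0 mod 1009 = 1005, hash=298+1005 mod 1009 = 294 <-- target
Option D: s[1]='i'->'b', delta=(2-9)*3^2 mod 1009 = 946, hash=298+946 mod 1009 = 235

Answer: C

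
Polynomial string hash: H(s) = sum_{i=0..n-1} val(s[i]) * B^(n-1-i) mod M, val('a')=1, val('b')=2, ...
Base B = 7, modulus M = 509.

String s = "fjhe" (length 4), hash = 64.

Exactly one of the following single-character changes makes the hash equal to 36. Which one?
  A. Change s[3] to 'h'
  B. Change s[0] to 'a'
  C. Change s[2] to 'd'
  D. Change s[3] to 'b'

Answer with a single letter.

Option A: s[3]='e'->'h', delta=(8-5)*7^0 mod 509 = 3, hash=64+3 mod 509 = 67
Option B: s[0]='f'->'a', delta=(1-6)*7^3 mod 509 = 321, hash=64+321 mod 509 = 385
Option C: s[2]='h'->'d', delta=(4-8)*7^1 mod 509 = 481, hash=64+481 mod 509 = 36 <-- target
Option D: s[3]='e'->'b', delta=(2-5)*7^0 mod 509 = 506, hash=64+506 mod 509 = 61

Answer: C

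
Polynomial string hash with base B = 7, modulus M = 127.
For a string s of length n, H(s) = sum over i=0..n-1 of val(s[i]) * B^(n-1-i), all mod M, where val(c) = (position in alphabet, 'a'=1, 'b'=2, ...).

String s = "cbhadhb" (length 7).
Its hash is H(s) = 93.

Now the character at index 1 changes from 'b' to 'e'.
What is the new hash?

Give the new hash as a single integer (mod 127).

val('b') = 2, val('e') = 5
Position k = 1, exponent = n-1-k = 5
B^5 mod M = 7^5 mod 127 = 43
Delta = (5 - 2) * 43 mod 127 = 2
New hash = (93 + 2) mod 127 = 95

Answer: 95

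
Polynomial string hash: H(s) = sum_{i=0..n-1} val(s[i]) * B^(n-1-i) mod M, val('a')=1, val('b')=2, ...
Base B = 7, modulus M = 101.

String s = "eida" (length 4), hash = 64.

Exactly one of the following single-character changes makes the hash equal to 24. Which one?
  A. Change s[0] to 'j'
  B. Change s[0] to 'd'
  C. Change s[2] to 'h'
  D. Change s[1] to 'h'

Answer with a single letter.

Option A: s[0]='e'->'j', delta=(10-5)*7^3 mod 101 = 99, hash=64+99 mod 101 = 62
Option B: s[0]='e'->'d', delta=(4-5)*7^3 mod 101 = 61, hash=64+61 mod 101 = 24 <-- target
Option C: s[2]='d'->'h', delta=(8-4)*7^1 mod 101 = 28, hash=64+28 mod 101 = 92
Option D: s[1]='i'->'h', delta=(8-9)*7^2 mod 101 = 52, hash=64+52 mod 101 = 15

Answer: B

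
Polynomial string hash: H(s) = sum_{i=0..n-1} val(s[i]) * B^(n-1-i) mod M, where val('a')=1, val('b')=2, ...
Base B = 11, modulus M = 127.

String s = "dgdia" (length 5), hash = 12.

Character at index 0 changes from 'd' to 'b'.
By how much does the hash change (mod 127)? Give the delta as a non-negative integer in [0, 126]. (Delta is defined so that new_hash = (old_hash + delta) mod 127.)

Delta formula: (val(new) - val(old)) * B^(n-1-k) mod M
  val('b') - val('d') = 2 - 4 = -2
  B^(n-1-k) = 11^4 mod 127 = 36
  Delta = -2 * 36 mod 127 = 55

Answer: 55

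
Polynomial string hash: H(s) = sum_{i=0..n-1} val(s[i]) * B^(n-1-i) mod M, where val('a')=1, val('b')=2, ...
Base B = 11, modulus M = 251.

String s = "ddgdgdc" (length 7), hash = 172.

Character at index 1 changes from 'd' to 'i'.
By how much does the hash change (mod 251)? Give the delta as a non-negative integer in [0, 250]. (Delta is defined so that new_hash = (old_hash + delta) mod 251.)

Answer: 47

Derivation:
Delta formula: (val(new) - val(old)) * B^(n-1-k) mod M
  val('i') - val('d') = 9 - 4 = 5
  B^(n-1-k) = 11^5 mod 251 = 160
  Delta = 5 * 160 mod 251 = 47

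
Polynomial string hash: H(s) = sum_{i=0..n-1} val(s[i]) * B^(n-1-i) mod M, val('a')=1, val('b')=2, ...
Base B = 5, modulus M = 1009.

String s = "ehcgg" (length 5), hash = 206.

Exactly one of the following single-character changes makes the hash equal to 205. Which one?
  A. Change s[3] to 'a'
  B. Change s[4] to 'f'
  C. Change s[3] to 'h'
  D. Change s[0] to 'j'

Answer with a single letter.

Option A: s[3]='g'->'a', delta=(1-7)*5^1 mod 1009 = 979, hash=206+979 mod 1009 = 176
Option B: s[4]='g'->'f', delta=(6-7)*5^0 mod 1009 = 1008, hash=206+1008 mod 1009 = 205 <-- target
Option C: s[3]='g'->'h', delta=(8-7)*5^1 mod 1009 = 5, hash=206+5 mod 1009 = 211
Option D: s[0]='e'->'j', delta=(10-5)*5^4 mod 1009 = 98, hash=206+98 mod 1009 = 304

Answer: B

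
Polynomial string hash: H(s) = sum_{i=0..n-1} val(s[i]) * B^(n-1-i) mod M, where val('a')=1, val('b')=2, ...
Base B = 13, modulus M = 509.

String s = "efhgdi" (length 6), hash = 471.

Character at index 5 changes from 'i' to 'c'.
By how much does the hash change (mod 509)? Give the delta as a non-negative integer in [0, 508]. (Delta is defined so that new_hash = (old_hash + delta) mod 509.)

Answer: 503

Derivation:
Delta formula: (val(new) - val(old)) * B^(n-1-k) mod M
  val('c') - val('i') = 3 - 9 = -6
  B^(n-1-k) = 13^0 mod 509 = 1
  Delta = -6 * 1 mod 509 = 503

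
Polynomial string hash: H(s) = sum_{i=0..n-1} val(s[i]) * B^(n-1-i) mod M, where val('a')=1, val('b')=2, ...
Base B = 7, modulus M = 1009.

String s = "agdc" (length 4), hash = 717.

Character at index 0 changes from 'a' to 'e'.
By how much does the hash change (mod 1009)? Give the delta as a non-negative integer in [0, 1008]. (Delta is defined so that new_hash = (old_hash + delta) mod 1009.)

Delta formula: (val(new) - val(old)) * B^(n-1-k) mod M
  val('e') - val('a') = 5 - 1 = 4
  B^(n-1-k) = 7^3 mod 1009 = 343
  Delta = 4 * 343 mod 1009 = 363

Answer: 363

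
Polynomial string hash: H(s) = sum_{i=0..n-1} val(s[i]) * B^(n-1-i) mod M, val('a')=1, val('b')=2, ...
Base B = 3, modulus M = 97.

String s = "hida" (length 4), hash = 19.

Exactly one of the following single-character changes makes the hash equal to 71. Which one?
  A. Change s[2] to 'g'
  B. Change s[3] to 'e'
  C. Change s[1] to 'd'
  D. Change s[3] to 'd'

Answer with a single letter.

Answer: C

Derivation:
Option A: s[2]='d'->'g', delta=(7-4)*3^1 mod 97 = 9, hash=19+9 mod 97 = 28
Option B: s[3]='a'->'e', delta=(5-1)*3^0 mod 97 = 4, hash=19+4 mod 97 = 23
Option C: s[1]='i'->'d', delta=(4-9)*3^2 mod 97 = 52, hash=19+52 mod 97 = 71 <-- target
Option D: s[3]='a'->'d', delta=(4-1)*3^0 mod 97 = 3, hash=19+3 mod 97 = 22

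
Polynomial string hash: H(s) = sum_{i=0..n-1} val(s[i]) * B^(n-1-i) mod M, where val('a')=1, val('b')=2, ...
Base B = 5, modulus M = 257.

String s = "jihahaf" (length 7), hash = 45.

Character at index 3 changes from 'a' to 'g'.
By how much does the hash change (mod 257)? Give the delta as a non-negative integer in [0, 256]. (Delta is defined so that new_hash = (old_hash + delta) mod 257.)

Delta formula: (val(new) - val(old)) * B^(n-1-k) mod M
  val('g') - val('a') = 7 - 1 = 6
  B^(n-1-k) = 5^3 mod 257 = 125
  Delta = 6 * 125 mod 257 = 236

Answer: 236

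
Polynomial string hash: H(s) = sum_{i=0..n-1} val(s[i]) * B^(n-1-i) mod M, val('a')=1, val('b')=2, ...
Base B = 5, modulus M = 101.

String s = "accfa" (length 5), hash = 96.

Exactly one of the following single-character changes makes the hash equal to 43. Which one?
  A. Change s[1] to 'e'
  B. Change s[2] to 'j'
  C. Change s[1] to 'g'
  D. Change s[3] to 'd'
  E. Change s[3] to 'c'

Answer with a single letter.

Option A: s[1]='c'->'e', delta=(5-3)*5^3 mod 101 = 48, hash=96+48 mod 101 = 43 <-- target
Option B: s[2]='c'->'j', delta=(10-3)*5^2 mod 101 = 74, hash=96+74 mod 101 = 69
Option C: s[1]='c'->'g', delta=(7-3)*5^3 mod 101 = 96, hash=96+96 mod 101 = 91
Option D: s[3]='f'->'d', delta=(4-6)*5^1 mod 101 = 91, hash=96+91 mod 101 = 86
Option E: s[3]='f'->'c', delta=(3-6)*5^1 mod 101 = 86, hash=96+86 mod 101 = 81

Answer: A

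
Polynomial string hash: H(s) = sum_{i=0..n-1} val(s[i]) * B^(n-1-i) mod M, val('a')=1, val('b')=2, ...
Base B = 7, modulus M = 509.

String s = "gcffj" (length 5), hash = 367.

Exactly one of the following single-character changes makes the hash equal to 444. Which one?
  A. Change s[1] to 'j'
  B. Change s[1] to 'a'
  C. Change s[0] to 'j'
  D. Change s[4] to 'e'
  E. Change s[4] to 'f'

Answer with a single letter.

Option A: s[1]='c'->'j', delta=(10-3)*7^3 mod 509 = 365, hash=367+365 mod 509 = 223
Option B: s[1]='c'->'a', delta=(1-3)*7^3 mod 509 = 332, hash=367+332 mod 509 = 190
Option C: s[0]='g'->'j', delta=(10-7)*7^4 mod 509 = 77, hash=367+77 mod 509 = 444 <-- target
Option D: s[4]='j'->'e', delta=(5-10)*7^0 mod 509 = 504, hash=367+504 mod 509 = 362
Option E: s[4]='j'->'f', delta=(6-10)*7^0 mod 509 = 505, hash=367+505 mod 509 = 363

Answer: C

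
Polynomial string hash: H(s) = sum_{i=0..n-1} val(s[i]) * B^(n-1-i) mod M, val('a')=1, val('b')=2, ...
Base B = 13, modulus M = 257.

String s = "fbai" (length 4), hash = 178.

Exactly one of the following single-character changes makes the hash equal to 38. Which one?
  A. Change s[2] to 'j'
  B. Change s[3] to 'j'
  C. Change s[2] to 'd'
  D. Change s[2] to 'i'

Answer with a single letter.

Option A: s[2]='a'->'j', delta=(10-1)*13^1 mod 257 = 117, hash=178+117 mod 257 = 38 <-- target
Option B: s[3]='i'->'j', delta=(10-9)*13^0 mod 257 = 1, hash=178+1 mod 257 = 179
Option C: s[2]='a'->'d', delta=(4-1)*13^1 mod 257 = 39, hash=178+39 mod 257 = 217
Option D: s[2]='a'->'i', delta=(9-1)*13^1 mod 257 = 104, hash=178+104 mod 257 = 25

Answer: A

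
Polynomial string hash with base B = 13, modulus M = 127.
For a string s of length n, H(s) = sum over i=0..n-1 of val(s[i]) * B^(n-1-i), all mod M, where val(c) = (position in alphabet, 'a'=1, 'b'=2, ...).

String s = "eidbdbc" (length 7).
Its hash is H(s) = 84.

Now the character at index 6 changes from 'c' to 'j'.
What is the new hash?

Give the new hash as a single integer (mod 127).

Answer: 91

Derivation:
val('c') = 3, val('j') = 10
Position k = 6, exponent = n-1-k = 0
B^0 mod M = 13^0 mod 127 = 1
Delta = (10 - 3) * 1 mod 127 = 7
New hash = (84 + 7) mod 127 = 91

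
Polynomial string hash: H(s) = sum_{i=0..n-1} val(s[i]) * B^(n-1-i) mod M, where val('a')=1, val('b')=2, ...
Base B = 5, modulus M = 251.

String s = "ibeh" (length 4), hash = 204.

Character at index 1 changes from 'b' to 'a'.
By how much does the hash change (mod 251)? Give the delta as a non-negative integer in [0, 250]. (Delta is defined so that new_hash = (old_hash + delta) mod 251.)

Delta formula: (val(new) - val(old)) * B^(n-1-k) mod M
  val('a') - val('b') = 1 - 2 = -1
  B^(n-1-k) = 5^2 mod 251 = 25
  Delta = -1 * 25 mod 251 = 226

Answer: 226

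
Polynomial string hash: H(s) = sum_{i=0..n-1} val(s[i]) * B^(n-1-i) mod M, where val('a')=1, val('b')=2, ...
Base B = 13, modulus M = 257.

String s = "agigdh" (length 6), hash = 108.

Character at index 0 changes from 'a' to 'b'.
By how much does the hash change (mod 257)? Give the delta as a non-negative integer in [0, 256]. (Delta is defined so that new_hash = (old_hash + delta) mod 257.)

Delta formula: (val(new) - val(old)) * B^(n-1-k) mod M
  val('b') - val('a') = 2 - 1 = 1
  B^(n-1-k) = 13^5 mod 257 = 185
  Delta = 1 * 185 mod 257 = 185

Answer: 185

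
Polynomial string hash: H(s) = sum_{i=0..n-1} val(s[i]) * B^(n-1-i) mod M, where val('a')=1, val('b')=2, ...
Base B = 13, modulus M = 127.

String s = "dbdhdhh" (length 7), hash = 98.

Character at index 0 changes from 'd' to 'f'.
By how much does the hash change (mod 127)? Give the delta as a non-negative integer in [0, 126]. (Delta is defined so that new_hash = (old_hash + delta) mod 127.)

Delta formula: (val(new) - val(old)) * B^(n-1-k) mod M
  val('f') - val('d') = 6 - 4 = 2
  B^(n-1-k) = 13^6 mod 127 = 47
  Delta = 2 * 47 mod 127 = 94

Answer: 94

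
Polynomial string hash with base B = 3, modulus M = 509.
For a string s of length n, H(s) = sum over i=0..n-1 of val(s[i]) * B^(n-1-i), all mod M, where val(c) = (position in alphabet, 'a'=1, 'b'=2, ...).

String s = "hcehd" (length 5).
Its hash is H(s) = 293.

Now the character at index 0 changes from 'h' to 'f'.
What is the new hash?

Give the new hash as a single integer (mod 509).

val('h') = 8, val('f') = 6
Position k = 0, exponent = n-1-k = 4
B^4 mod M = 3^4 mod 509 = 81
Delta = (6 - 8) * 81 mod 509 = 347
New hash = (293 + 347) mod 509 = 131

Answer: 131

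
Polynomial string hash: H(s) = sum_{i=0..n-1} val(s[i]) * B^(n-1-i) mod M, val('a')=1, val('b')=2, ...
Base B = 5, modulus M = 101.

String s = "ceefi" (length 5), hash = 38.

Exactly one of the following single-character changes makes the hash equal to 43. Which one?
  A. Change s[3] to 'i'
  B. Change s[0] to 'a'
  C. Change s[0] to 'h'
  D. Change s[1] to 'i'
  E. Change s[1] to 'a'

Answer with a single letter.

Answer: E

Derivation:
Option A: s[3]='f'->'i', delta=(9-6)*5^1 mod 101 = 15, hash=38+15 mod 101 = 53
Option B: s[0]='c'->'a', delta=(1-3)*5^4 mod 101 = 63, hash=38+63 mod 101 = 0
Option C: s[0]='c'->'h', delta=(8-3)*5^4 mod 101 = 95, hash=38+95 mod 101 = 32
Option D: s[1]='e'->'i', delta=(9-5)*5^3 mod 101 = 96, hash=38+96 mod 101 = 33
Option E: s[1]='e'->'a', delta=(1-5)*5^3 mod 101 = 5, hash=38+5 mod 101 = 43 <-- target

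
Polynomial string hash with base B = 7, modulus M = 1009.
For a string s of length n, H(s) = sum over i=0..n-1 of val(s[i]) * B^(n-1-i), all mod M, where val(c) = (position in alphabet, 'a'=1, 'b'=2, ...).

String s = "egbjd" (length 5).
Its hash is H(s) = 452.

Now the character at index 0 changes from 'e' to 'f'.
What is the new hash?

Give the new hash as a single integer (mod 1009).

val('e') = 5, val('f') = 6
Position k = 0, exponent = n-1-k = 4
B^4 mod M = 7^4 mod 1009 = 383
Delta = (6 - 5) * 383 mod 1009 = 383
New hash = (452 + 383) mod 1009 = 835

Answer: 835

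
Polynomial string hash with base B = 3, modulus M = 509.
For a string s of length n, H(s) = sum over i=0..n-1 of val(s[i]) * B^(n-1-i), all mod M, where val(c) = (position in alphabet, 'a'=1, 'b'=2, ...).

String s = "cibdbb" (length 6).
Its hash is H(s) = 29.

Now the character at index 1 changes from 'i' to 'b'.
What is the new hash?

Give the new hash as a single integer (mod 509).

Answer: 480

Derivation:
val('i') = 9, val('b') = 2
Position k = 1, exponent = n-1-k = 4
B^4 mod M = 3^4 mod 509 = 81
Delta = (2 - 9) * 81 mod 509 = 451
New hash = (29 + 451) mod 509 = 480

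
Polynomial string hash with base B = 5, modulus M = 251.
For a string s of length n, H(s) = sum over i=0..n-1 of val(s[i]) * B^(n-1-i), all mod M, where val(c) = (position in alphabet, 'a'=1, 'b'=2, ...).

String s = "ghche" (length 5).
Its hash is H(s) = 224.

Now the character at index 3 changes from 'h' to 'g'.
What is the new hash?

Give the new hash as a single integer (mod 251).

Answer: 219

Derivation:
val('h') = 8, val('g') = 7
Position k = 3, exponent = n-1-k = 1
B^1 mod M = 5^1 mod 251 = 5
Delta = (7 - 8) * 5 mod 251 = 246
New hash = (224 + 246) mod 251 = 219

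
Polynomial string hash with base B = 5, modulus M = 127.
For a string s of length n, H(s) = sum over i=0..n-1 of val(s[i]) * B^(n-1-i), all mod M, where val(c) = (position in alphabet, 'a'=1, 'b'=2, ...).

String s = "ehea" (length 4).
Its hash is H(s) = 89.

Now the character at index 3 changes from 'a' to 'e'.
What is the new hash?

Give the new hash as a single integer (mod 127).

Answer: 93

Derivation:
val('a') = 1, val('e') = 5
Position k = 3, exponent = n-1-k = 0
B^0 mod M = 5^0 mod 127 = 1
Delta = (5 - 1) * 1 mod 127 = 4
New hash = (89 + 4) mod 127 = 93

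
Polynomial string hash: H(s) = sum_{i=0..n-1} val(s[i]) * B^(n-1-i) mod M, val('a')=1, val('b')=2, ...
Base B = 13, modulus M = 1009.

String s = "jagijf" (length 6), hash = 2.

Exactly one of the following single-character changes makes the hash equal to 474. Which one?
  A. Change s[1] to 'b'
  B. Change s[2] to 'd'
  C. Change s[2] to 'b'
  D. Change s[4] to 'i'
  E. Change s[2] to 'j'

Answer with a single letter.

Answer: B

Derivation:
Option A: s[1]='a'->'b', delta=(2-1)*13^4 mod 1009 = 309, hash=2+309 mod 1009 = 311
Option B: s[2]='g'->'d', delta=(4-7)*13^3 mod 1009 = 472, hash=2+472 mod 1009 = 474 <-- target
Option C: s[2]='g'->'b', delta=(2-7)*13^3 mod 1009 = 114, hash=2+114 mod 1009 = 116
Option D: s[4]='j'->'i', delta=(9-10)*13^1 mod 1009 = 996, hash=2+996 mod 1009 = 998
Option E: s[2]='g'->'j', delta=(10-7)*13^3 mod 1009 = 537, hash=2+537 mod 1009 = 539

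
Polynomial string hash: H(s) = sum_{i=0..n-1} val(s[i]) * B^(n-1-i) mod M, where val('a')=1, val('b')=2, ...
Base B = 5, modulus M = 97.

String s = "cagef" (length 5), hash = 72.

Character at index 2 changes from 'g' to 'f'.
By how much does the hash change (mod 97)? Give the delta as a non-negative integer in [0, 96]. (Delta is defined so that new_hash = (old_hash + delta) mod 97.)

Answer: 72

Derivation:
Delta formula: (val(new) - val(old)) * B^(n-1-k) mod M
  val('f') - val('g') = 6 - 7 = -1
  B^(n-1-k) = 5^2 mod 97 = 25
  Delta = -1 * 25 mod 97 = 72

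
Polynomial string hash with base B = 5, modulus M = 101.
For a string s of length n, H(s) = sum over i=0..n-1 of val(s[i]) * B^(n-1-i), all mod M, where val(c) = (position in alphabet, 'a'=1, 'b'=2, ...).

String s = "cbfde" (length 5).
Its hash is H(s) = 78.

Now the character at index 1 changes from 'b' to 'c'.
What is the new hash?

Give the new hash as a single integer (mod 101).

val('b') = 2, val('c') = 3
Position k = 1, exponent = n-1-k = 3
B^3 mod M = 5^3 mod 101 = 24
Delta = (3 - 2) * 24 mod 101 = 24
New hash = (78 + 24) mod 101 = 1

Answer: 1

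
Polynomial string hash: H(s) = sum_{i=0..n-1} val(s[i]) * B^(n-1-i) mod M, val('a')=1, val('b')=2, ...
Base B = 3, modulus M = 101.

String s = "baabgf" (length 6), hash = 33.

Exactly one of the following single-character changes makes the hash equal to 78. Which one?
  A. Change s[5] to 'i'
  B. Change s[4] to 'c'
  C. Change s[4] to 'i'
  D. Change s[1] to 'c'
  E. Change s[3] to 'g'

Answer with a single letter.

Answer: E

Derivation:
Option A: s[5]='f'->'i', delta=(9-6)*3^0 mod 101 = 3, hash=33+3 mod 101 = 36
Option B: s[4]='g'->'c', delta=(3-7)*3^1 mod 101 = 89, hash=33+89 mod 101 = 21
Option C: s[4]='g'->'i', delta=(9-7)*3^1 mod 101 = 6, hash=33+6 mod 101 = 39
Option D: s[1]='a'->'c', delta=(3-1)*3^4 mod 101 = 61, hash=33+61 mod 101 = 94
Option E: s[3]='b'->'g', delta=(7-2)*3^2 mod 101 = 45, hash=33+45 mod 101 = 78 <-- target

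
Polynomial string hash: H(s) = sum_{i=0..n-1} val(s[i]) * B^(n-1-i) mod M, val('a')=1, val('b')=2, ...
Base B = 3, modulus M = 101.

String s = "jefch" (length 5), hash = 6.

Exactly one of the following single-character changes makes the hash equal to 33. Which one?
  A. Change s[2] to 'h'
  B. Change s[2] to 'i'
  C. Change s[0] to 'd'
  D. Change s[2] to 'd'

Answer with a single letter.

Answer: B

Derivation:
Option A: s[2]='f'->'h', delta=(8-6)*3^2 mod 101 = 18, hash=6+18 mod 101 = 24
Option B: s[2]='f'->'i', delta=(9-6)*3^2 mod 101 = 27, hash=6+27 mod 101 = 33 <-- target
Option C: s[0]='j'->'d', delta=(4-10)*3^4 mod 101 = 19, hash=6+19 mod 101 = 25
Option D: s[2]='f'->'d', delta=(4-6)*3^2 mod 101 = 83, hash=6+83 mod 101 = 89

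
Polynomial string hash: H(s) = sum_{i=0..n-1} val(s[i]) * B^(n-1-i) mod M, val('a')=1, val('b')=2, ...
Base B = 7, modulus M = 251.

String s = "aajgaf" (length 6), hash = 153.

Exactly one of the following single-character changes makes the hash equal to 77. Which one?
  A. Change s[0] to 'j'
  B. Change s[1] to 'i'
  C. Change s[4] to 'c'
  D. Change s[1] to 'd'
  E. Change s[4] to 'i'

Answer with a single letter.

Option A: s[0]='a'->'j', delta=(10-1)*7^5 mod 251 = 161, hash=153+161 mod 251 = 63
Option B: s[1]='a'->'i', delta=(9-1)*7^4 mod 251 = 132, hash=153+132 mod 251 = 34
Option C: s[4]='a'->'c', delta=(3-1)*7^1 mod 251 = 14, hash=153+14 mod 251 = 167
Option D: s[1]='a'->'d', delta=(4-1)*7^4 mod 251 = 175, hash=153+175 mod 251 = 77 <-- target
Option E: s[4]='a'->'i', delta=(9-1)*7^1 mod 251 = 56, hash=153+56 mod 251 = 209

Answer: D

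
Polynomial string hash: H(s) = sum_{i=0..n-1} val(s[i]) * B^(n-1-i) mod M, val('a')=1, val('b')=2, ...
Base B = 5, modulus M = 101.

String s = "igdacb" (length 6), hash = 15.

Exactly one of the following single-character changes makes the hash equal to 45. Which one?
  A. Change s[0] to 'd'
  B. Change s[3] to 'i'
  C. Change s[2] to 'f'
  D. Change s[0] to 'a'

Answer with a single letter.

Option A: s[0]='i'->'d', delta=(4-9)*5^5 mod 101 = 30, hash=15+30 mod 101 = 45 <-- target
Option B: s[3]='a'->'i', delta=(9-1)*5^2 mod 101 = 99, hash=15+99 mod 101 = 13
Option C: s[2]='d'->'f', delta=(6-4)*5^3 mod 101 = 48, hash=15+48 mod 101 = 63
Option D: s[0]='i'->'a', delta=(1-9)*5^5 mod 101 = 48, hash=15+48 mod 101 = 63

Answer: A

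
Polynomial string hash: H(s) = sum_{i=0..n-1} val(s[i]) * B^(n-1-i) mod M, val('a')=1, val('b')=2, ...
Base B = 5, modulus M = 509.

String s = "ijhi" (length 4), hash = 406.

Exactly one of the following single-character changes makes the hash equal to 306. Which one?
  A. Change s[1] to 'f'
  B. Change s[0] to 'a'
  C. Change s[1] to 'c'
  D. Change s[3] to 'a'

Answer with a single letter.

Answer: A

Derivation:
Option A: s[1]='j'->'f', delta=(6-10)*5^2 mod 509 = 409, hash=406+409 mod 509 = 306 <-- target
Option B: s[0]='i'->'a', delta=(1-9)*5^3 mod 509 = 18, hash=406+18 mod 509 = 424
Option C: s[1]='j'->'c', delta=(3-10)*5^2 mod 509 = 334, hash=406+334 mod 509 = 231
Option D: s[3]='i'->'a', delta=(1-9)*5^0 mod 509 = 501, hash=406+501 mod 509 = 398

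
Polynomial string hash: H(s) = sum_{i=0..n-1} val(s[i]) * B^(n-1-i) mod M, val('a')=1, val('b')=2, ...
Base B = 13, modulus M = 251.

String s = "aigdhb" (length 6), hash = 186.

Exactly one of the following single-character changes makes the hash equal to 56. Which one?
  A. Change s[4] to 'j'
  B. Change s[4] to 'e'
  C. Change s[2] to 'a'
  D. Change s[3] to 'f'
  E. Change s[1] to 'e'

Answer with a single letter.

Answer: C

Derivation:
Option A: s[4]='h'->'j', delta=(10-8)*13^1 mod 251 = 26, hash=186+26 mod 251 = 212
Option B: s[4]='h'->'e', delta=(5-8)*13^1 mod 251 = 212, hash=186+212 mod 251 = 147
Option C: s[2]='g'->'a', delta=(1-7)*13^3 mod 251 = 121, hash=186+121 mod 251 = 56 <-- target
Option D: s[3]='d'->'f', delta=(6-4)*13^2 mod 251 = 87, hash=186+87 mod 251 = 22
Option E: s[1]='i'->'e', delta=(5-9)*13^4 mod 251 = 212, hash=186+212 mod 251 = 147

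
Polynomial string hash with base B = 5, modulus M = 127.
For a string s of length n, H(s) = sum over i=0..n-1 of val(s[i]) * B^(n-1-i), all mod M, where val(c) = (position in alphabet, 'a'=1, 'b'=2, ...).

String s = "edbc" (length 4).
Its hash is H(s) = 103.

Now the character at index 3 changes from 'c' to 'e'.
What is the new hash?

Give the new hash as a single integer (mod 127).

val('c') = 3, val('e') = 5
Position k = 3, exponent = n-1-k = 0
B^0 mod M = 5^0 mod 127 = 1
Delta = (5 - 3) * 1 mod 127 = 2
New hash = (103 + 2) mod 127 = 105

Answer: 105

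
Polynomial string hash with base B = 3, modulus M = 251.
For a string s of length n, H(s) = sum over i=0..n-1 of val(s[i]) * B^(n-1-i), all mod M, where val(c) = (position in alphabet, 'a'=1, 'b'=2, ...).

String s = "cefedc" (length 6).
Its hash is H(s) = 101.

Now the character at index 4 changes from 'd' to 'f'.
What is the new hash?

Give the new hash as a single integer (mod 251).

val('d') = 4, val('f') = 6
Position k = 4, exponent = n-1-k = 1
B^1 mod M = 3^1 mod 251 = 3
Delta = (6 - 4) * 3 mod 251 = 6
New hash = (101 + 6) mod 251 = 107

Answer: 107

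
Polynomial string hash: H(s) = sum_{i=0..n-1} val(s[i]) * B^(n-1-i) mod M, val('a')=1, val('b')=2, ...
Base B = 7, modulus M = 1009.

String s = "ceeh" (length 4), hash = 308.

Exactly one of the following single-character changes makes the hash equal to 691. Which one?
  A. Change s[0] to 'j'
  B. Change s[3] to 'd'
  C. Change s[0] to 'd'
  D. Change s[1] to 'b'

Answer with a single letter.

Answer: A

Derivation:
Option A: s[0]='c'->'j', delta=(10-3)*7^3 mod 1009 = 383, hash=308+383 mod 1009 = 691 <-- target
Option B: s[3]='h'->'d', delta=(4-8)*7^0 mod 1009 = 1005, hash=308+1005 mod 1009 = 304
Option C: s[0]='c'->'d', delta=(4-3)*7^3 mod 1009 = 343, hash=308+343 mod 1009 = 651
Option D: s[1]='e'->'b', delta=(2-5)*7^2 mod 1009 = 862, hash=308+862 mod 1009 = 161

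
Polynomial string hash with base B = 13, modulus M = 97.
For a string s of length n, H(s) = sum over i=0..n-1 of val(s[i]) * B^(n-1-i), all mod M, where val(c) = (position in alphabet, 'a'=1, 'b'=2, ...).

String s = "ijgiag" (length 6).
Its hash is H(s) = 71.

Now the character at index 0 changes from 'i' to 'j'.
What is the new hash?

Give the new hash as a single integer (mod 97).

val('i') = 9, val('j') = 10
Position k = 0, exponent = n-1-k = 5
B^5 mod M = 13^5 mod 97 = 74
Delta = (10 - 9) * 74 mod 97 = 74
New hash = (71 + 74) mod 97 = 48

Answer: 48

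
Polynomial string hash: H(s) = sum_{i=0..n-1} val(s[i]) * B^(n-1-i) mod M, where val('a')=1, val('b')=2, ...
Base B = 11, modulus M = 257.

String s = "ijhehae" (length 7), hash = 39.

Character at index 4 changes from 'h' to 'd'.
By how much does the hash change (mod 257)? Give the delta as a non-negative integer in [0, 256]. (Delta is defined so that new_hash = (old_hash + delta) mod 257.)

Delta formula: (val(new) - val(old)) * B^(n-1-k) mod M
  val('d') - val('h') = 4 - 8 = -4
  B^(n-1-k) = 11^2 mod 257 = 121
  Delta = -4 * 121 mod 257 = 30

Answer: 30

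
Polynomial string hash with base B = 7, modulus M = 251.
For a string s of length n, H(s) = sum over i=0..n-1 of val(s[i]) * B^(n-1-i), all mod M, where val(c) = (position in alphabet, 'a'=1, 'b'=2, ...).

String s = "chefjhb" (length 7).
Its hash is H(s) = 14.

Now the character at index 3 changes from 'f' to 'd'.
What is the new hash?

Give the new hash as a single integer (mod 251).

Answer: 81

Derivation:
val('f') = 6, val('d') = 4
Position k = 3, exponent = n-1-k = 3
B^3 mod M = 7^3 mod 251 = 92
Delta = (4 - 6) * 92 mod 251 = 67
New hash = (14 + 67) mod 251 = 81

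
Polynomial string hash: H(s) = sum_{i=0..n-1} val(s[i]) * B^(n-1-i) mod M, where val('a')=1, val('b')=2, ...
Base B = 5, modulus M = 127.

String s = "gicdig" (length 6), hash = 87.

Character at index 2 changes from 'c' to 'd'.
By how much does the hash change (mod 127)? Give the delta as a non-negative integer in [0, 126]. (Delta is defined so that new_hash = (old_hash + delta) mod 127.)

Answer: 125

Derivation:
Delta formula: (val(new) - val(old)) * B^(n-1-k) mod M
  val('d') - val('c') = 4 - 3 = 1
  B^(n-1-k) = 5^3 mod 127 = 125
  Delta = 1 * 125 mod 127 = 125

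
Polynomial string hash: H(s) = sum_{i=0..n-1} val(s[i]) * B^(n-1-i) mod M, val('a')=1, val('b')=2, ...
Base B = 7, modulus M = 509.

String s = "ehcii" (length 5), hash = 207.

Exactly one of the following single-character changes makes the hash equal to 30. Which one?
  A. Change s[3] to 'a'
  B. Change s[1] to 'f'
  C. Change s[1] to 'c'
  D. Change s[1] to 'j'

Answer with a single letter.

Answer: B

Derivation:
Option A: s[3]='i'->'a', delta=(1-9)*7^1 mod 509 = 453, hash=207+453 mod 509 = 151
Option B: s[1]='h'->'f', delta=(6-8)*7^3 mod 509 = 332, hash=207+332 mod 509 = 30 <-- target
Option C: s[1]='h'->'c', delta=(3-8)*7^3 mod 509 = 321, hash=207+321 mod 509 = 19
Option D: s[1]='h'->'j', delta=(10-8)*7^3 mod 509 = 177, hash=207+177 mod 509 = 384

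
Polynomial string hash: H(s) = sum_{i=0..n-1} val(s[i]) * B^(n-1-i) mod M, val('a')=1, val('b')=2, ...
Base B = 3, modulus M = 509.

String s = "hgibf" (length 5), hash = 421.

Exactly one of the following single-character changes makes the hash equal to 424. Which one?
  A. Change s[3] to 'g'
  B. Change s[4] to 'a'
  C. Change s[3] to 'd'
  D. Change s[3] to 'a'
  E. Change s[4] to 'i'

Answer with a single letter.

Answer: E

Derivation:
Option A: s[3]='b'->'g', delta=(7-2)*3^1 mod 509 = 15, hash=421+15 mod 509 = 436
Option B: s[4]='f'->'a', delta=(1-6)*3^0 mod 509 = 504, hash=421+504 mod 509 = 416
Option C: s[3]='b'->'d', delta=(4-2)*3^1 mod 509 = 6, hash=421+6 mod 509 = 427
Option D: s[3]='b'->'a', delta=(1-2)*3^1 mod 509 = 506, hash=421+506 mod 509 = 418
Option E: s[4]='f'->'i', delta=(9-6)*3^0 mod 509 = 3, hash=421+3 mod 509 = 424 <-- target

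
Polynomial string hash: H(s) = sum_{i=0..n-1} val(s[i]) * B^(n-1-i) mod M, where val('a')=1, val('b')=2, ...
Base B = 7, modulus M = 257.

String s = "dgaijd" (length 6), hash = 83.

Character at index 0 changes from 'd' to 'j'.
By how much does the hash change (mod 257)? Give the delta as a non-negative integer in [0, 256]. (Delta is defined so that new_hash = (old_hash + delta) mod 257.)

Answer: 98

Derivation:
Delta formula: (val(new) - val(old)) * B^(n-1-k) mod M
  val('j') - val('d') = 10 - 4 = 6
  B^(n-1-k) = 7^5 mod 257 = 102
  Delta = 6 * 102 mod 257 = 98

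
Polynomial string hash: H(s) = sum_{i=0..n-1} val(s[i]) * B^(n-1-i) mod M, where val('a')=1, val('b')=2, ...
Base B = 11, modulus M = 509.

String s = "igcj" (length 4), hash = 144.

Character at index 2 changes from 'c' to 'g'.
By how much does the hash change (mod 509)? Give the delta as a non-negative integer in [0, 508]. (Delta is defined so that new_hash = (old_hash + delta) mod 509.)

Delta formula: (val(new) - val(old)) * B^(n-1-k) mod M
  val('g') - val('c') = 7 - 3 = 4
  B^(n-1-k) = 11^1 mod 509 = 11
  Delta = 4 * 11 mod 509 = 44

Answer: 44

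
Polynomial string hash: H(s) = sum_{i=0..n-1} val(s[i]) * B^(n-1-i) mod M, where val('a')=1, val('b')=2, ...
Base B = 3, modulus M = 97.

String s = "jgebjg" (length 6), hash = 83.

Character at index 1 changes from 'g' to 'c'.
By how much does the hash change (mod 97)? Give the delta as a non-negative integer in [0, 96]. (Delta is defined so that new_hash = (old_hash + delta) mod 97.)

Answer: 64

Derivation:
Delta formula: (val(new) - val(old)) * B^(n-1-k) mod M
  val('c') - val('g') = 3 - 7 = -4
  B^(n-1-k) = 3^4 mod 97 = 81
  Delta = -4 * 81 mod 97 = 64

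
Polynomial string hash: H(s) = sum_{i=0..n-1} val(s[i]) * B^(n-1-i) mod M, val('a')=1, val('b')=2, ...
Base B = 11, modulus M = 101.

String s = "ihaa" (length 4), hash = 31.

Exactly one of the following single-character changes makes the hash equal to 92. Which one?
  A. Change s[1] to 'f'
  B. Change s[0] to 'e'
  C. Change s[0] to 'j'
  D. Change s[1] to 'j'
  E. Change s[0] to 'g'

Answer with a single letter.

Option A: s[1]='h'->'f', delta=(6-8)*11^2 mod 101 = 61, hash=31+61 mod 101 = 92 <-- target
Option B: s[0]='i'->'e', delta=(5-9)*11^3 mod 101 = 29, hash=31+29 mod 101 = 60
Option C: s[0]='i'->'j', delta=(10-9)*11^3 mod 101 = 18, hash=31+18 mod 101 = 49
Option D: s[1]='h'->'j', delta=(10-8)*11^2 mod 101 = 40, hash=31+40 mod 101 = 71
Option E: s[0]='i'->'g', delta=(7-9)*11^3 mod 101 = 65, hash=31+65 mod 101 = 96

Answer: A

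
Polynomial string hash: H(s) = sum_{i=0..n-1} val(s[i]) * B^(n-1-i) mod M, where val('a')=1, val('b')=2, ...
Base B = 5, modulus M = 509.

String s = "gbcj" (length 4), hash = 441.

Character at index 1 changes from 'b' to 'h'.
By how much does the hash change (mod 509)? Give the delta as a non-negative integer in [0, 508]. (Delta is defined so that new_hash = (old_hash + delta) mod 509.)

Answer: 150

Derivation:
Delta formula: (val(new) - val(old)) * B^(n-1-k) mod M
  val('h') - val('b') = 8 - 2 = 6
  B^(n-1-k) = 5^2 mod 509 = 25
  Delta = 6 * 25 mod 509 = 150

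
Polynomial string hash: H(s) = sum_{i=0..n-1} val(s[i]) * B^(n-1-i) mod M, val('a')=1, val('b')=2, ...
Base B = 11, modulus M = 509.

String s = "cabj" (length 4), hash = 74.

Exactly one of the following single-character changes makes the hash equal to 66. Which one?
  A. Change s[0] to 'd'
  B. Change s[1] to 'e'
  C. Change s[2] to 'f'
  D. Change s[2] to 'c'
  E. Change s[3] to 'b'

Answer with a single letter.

Option A: s[0]='c'->'d', delta=(4-3)*11^3 mod 509 = 313, hash=74+313 mod 509 = 387
Option B: s[1]='a'->'e', delta=(5-1)*11^2 mod 509 = 484, hash=74+484 mod 509 = 49
Option C: s[2]='b'->'f', delta=(6-2)*11^1 mod 509 = 44, hash=74+44 mod 509 = 118
Option D: s[2]='b'->'c', delta=(3-2)*11^1 mod 509 = 11, hash=74+11 mod 509 = 85
Option E: s[3]='j'->'b', delta=(2-10)*11^0 mod 509 = 501, hash=74+501 mod 509 = 66 <-- target

Answer: E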